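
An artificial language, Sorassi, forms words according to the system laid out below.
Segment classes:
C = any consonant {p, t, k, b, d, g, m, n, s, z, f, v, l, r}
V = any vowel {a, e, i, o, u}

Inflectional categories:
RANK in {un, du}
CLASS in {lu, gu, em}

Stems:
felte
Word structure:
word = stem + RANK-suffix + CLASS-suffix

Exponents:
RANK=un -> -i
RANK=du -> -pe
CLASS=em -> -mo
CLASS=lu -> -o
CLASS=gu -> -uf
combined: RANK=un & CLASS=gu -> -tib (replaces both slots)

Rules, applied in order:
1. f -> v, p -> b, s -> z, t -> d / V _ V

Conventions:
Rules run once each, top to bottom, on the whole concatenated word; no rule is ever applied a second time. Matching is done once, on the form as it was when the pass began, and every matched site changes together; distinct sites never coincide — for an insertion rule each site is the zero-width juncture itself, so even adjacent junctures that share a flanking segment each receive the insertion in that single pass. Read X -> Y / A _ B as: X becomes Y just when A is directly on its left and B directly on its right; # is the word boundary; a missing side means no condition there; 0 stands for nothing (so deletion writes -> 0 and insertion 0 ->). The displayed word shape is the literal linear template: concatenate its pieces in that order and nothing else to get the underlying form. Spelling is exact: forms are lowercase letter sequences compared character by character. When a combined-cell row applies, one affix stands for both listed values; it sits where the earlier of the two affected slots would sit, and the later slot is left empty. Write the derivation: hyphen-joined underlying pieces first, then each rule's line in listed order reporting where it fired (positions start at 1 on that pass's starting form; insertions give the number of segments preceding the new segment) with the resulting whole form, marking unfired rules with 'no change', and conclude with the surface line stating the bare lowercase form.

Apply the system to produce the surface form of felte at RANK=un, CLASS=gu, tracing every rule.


underlying: felte-tib
1. f -> v, p -> b, s -> z, t -> d / V _ V: fires at position(s) 6: feltedib
surface: feltedib


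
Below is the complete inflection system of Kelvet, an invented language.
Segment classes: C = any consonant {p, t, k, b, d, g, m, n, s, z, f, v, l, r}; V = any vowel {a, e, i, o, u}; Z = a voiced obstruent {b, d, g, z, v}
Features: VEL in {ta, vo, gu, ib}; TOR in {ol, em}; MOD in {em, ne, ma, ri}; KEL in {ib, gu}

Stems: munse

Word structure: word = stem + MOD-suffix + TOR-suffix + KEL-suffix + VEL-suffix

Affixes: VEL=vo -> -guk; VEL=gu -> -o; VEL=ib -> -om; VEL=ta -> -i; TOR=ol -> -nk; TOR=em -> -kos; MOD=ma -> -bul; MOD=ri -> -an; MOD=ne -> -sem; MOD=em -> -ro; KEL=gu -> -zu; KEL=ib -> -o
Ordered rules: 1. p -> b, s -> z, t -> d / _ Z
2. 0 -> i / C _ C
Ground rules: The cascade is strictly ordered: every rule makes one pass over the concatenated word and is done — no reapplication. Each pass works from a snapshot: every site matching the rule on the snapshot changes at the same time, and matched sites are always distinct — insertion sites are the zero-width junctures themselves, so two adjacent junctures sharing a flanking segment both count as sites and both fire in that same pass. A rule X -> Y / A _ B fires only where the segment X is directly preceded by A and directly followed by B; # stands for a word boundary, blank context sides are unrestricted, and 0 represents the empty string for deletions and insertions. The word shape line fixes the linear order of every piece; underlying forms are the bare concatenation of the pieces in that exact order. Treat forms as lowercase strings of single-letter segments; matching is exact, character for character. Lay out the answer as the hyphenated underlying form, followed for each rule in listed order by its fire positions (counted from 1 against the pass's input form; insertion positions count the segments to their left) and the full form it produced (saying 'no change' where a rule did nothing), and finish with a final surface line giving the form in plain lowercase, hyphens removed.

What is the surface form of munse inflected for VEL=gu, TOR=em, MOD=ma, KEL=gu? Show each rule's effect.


underlying: munse-bul-kos-zu-o
1. p -> b, s -> z, t -> d / _ Z: fires at position(s) 11: munsebulkozzuo
2. 0 -> i / C _ C: inserts after position(s) 3, 8, 11: munisebulikozizuo
surface: munisebulikozizuo


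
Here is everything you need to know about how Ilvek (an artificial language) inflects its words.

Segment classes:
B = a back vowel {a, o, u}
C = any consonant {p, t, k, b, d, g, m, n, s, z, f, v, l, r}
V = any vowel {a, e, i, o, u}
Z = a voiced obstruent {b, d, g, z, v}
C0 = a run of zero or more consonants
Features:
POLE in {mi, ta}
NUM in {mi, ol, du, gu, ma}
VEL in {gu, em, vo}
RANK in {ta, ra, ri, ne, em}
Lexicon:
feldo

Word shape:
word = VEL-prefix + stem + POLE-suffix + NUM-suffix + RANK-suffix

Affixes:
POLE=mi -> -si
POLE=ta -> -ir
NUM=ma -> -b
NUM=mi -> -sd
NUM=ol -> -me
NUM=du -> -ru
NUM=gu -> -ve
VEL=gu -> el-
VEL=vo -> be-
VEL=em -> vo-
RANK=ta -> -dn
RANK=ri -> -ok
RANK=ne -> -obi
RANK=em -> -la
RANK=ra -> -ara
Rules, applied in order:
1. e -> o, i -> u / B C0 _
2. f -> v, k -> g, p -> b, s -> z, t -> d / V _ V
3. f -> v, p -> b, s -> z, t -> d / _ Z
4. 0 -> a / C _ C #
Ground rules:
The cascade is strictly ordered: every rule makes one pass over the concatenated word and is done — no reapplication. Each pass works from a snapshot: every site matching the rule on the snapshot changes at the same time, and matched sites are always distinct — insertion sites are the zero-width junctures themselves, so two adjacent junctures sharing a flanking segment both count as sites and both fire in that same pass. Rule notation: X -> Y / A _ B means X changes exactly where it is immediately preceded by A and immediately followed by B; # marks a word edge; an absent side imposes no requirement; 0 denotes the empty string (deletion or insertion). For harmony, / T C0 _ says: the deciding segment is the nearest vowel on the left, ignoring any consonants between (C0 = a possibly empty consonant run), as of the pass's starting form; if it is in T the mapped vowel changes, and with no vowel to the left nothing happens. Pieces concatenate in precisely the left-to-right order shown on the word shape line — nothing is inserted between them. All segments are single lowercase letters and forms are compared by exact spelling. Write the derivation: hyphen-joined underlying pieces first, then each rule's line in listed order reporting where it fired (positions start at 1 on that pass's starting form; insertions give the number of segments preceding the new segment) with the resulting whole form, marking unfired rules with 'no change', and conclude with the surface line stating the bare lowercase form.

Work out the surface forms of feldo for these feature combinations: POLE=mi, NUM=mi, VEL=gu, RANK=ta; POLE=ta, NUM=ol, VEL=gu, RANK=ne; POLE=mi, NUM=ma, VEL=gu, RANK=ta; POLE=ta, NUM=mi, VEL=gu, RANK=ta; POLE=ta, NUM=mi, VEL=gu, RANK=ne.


cell POLE=mi, NUM=mi, VEL=gu, RANK=ta:
underlying: el-feldo-si-sd-dn
1. e -> o, i -> u / B C0 _: fires at position(s) 9: elfeldosusddn
2. f -> v, k -> g, p -> b, s -> z, t -> d / V _ V: fires at position(s) 8: elfeldozusddn
3. f -> v, p -> b, s -> z, t -> d / _ Z: fires at position(s) 10: elfeldozuzddn
4. 0 -> a / C _ C #: inserts after position(s) 12: elfeldozuzddan
surface: elfeldozuzddan

cell POLE=ta, NUM=ol, VEL=gu, RANK=ne:
underlying: el-feldo-ir-me-obi
1. e -> o, i -> u / B C0 _: fires at position(s) 8, 14: elfeldourmeobu
2. f -> v, k -> g, p -> b, s -> z, t -> d / V _ V: no change
3. f -> v, p -> b, s -> z, t -> d / _ Z: no change
4. 0 -> a / C _ C #: no change
surface: elfeldourmeobu

cell POLE=mi, NUM=ma, VEL=gu, RANK=ta:
underlying: el-feldo-si-b-dn
1. e -> o, i -> u / B C0 _: fires at position(s) 9: elfeldosubdn
2. f -> v, k -> g, p -> b, s -> z, t -> d / V _ V: fires at position(s) 8: elfeldozubdn
3. f -> v, p -> b, s -> z, t -> d / _ Z: no change
4. 0 -> a / C _ C #: inserts after position(s) 11: elfeldozubdan
surface: elfeldozubdan

cell POLE=ta, NUM=mi, VEL=gu, RANK=ta:
underlying: el-feldo-ir-sd-dn
1. e -> o, i -> u / B C0 _: fires at position(s) 8: elfeldoursddn
2. f -> v, k -> g, p -> b, s -> z, t -> d / V _ V: no change
3. f -> v, p -> b, s -> z, t -> d / _ Z: fires at position(s) 10: elfeldourzddn
4. 0 -> a / C _ C #: inserts after position(s) 12: elfeldourzddan
surface: elfeldourzddan

cell POLE=ta, NUM=mi, VEL=gu, RANK=ne:
underlying: el-feldo-ir-sd-obi
1. e -> o, i -> u / B C0 _: fires at position(s) 8, 14: elfeldoursdobu
2. f -> v, k -> g, p -> b, s -> z, t -> d / V _ V: no change
3. f -> v, p -> b, s -> z, t -> d / _ Z: fires at position(s) 10: elfeldourzdobu
4. 0 -> a / C _ C #: no change
surface: elfeldourzdobu


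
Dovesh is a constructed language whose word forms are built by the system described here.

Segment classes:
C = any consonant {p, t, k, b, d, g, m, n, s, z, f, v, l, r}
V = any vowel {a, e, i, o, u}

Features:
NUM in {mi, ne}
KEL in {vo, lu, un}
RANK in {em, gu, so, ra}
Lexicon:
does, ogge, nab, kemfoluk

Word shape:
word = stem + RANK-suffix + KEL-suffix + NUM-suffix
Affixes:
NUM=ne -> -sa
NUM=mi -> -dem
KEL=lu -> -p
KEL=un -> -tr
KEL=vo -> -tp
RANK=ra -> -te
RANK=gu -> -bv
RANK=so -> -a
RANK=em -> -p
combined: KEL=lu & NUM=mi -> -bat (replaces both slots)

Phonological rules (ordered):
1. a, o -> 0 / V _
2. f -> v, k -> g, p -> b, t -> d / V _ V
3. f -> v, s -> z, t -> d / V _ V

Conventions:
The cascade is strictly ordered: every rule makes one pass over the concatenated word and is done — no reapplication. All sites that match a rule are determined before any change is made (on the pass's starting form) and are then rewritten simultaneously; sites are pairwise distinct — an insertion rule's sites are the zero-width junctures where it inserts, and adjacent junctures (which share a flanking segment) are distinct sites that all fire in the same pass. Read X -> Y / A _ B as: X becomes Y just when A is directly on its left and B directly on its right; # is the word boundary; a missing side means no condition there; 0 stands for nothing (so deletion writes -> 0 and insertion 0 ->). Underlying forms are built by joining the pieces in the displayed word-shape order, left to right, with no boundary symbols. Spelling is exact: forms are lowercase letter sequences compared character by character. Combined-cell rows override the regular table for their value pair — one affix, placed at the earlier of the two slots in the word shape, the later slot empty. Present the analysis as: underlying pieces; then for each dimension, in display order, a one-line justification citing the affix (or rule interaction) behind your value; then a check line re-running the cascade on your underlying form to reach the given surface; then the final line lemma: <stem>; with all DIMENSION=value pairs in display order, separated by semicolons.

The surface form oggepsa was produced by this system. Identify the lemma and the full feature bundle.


underlying: ogge-a-p-sa
NUM=ne - signalled by the affix -sa
KEL=lu - signalled by the affix -p
RANK=so - signalled by the affix -a
check: oggeapsa -> oggepsa -> oggepsa -> oggepsa
lemma: ogge; NUM=ne; KEL=lu; RANK=so


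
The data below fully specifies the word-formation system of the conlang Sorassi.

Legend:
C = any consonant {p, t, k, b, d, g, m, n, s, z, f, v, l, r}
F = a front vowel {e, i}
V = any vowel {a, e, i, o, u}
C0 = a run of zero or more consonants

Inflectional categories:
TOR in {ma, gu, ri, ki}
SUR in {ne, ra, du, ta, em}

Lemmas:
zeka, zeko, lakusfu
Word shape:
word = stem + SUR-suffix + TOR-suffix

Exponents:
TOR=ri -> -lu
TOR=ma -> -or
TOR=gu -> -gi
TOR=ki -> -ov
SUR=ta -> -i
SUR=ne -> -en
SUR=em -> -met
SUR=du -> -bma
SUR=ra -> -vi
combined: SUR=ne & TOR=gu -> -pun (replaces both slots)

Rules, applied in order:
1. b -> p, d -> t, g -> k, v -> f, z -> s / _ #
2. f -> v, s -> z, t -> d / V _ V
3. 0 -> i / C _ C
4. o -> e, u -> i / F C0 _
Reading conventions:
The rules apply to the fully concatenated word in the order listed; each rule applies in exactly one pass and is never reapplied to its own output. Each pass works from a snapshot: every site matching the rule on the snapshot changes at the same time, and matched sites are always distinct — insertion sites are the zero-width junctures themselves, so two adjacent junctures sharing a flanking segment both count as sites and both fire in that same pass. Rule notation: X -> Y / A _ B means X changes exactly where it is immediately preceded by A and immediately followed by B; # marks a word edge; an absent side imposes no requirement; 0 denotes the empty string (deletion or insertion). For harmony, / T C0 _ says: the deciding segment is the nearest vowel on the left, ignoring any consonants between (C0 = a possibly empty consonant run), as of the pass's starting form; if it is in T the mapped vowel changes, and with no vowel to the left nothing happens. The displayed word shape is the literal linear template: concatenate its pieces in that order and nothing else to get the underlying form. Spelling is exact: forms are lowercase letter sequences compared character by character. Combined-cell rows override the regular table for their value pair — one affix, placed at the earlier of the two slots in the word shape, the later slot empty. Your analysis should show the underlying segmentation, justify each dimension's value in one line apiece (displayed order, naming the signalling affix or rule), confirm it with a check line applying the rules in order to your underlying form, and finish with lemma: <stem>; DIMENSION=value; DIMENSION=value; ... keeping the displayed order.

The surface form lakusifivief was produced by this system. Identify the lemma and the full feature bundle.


underlying: lakusfu-vi-ov
TOR=ki - signalled by the affix -ov
SUR=ra - signalled by the affix -vi
check: lakusfuviov -> lakusfuviof -> lakusfuviof -> lakusifuviof -> lakusifivief
lemma: lakusfu; TOR=ki; SUR=ra


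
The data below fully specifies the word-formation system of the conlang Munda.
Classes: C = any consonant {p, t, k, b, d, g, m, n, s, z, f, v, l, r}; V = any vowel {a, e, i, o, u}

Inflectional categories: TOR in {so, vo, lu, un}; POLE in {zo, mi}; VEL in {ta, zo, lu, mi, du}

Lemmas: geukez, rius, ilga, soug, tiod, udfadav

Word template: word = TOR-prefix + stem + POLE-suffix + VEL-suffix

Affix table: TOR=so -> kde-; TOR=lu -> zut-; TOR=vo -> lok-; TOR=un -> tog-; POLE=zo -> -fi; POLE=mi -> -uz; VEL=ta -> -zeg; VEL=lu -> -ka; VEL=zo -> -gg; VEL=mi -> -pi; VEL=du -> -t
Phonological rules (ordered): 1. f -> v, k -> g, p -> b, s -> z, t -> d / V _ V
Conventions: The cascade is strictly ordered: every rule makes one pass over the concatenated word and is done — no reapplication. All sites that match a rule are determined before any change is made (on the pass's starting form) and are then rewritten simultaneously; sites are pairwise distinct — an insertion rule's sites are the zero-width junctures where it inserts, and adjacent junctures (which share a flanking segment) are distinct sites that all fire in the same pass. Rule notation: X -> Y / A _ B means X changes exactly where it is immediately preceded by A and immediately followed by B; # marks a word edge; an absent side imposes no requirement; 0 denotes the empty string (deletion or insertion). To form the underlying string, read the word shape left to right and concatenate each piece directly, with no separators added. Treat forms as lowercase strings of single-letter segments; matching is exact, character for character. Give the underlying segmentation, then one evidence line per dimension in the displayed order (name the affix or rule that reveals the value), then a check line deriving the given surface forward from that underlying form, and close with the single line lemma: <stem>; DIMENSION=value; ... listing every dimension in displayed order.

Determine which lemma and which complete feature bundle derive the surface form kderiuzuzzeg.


underlying: kde-rius-uz-zeg
TOR=so - signalled by the affix kde-
POLE=mi - signalled by the affix -uz
VEL=ta - signalled by the affix -zeg
check: kderiusuzzeg -> kderiuzuzzeg
lemma: rius; TOR=so; POLE=mi; VEL=ta


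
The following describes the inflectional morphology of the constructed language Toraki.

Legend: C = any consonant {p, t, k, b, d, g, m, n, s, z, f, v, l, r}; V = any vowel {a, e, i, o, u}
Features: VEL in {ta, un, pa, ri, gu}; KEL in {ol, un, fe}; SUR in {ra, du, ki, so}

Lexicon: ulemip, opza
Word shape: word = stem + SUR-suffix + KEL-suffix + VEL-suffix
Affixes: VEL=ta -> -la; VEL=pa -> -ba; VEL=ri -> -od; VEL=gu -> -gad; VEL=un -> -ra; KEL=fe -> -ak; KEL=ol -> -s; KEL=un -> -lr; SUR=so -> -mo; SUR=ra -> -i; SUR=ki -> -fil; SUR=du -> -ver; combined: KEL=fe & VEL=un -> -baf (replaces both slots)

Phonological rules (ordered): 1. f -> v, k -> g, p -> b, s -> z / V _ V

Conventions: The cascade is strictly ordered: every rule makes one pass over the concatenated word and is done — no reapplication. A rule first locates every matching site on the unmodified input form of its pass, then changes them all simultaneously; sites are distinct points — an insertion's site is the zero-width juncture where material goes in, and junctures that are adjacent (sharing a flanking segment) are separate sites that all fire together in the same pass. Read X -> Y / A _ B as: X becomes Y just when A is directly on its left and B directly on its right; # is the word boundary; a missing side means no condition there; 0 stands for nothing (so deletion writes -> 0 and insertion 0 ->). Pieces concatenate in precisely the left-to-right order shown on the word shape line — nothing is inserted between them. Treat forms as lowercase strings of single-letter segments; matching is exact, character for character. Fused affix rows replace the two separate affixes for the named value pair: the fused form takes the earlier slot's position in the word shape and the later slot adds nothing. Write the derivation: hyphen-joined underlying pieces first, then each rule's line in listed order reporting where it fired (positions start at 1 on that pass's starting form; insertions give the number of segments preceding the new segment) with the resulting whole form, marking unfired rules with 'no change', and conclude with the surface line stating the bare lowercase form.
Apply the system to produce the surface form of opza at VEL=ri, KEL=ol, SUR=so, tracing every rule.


underlying: opza-mo-s-od
1. f -> v, k -> g, p -> b, s -> z / V _ V: fires at position(s) 7: opzamozod
surface: opzamozod


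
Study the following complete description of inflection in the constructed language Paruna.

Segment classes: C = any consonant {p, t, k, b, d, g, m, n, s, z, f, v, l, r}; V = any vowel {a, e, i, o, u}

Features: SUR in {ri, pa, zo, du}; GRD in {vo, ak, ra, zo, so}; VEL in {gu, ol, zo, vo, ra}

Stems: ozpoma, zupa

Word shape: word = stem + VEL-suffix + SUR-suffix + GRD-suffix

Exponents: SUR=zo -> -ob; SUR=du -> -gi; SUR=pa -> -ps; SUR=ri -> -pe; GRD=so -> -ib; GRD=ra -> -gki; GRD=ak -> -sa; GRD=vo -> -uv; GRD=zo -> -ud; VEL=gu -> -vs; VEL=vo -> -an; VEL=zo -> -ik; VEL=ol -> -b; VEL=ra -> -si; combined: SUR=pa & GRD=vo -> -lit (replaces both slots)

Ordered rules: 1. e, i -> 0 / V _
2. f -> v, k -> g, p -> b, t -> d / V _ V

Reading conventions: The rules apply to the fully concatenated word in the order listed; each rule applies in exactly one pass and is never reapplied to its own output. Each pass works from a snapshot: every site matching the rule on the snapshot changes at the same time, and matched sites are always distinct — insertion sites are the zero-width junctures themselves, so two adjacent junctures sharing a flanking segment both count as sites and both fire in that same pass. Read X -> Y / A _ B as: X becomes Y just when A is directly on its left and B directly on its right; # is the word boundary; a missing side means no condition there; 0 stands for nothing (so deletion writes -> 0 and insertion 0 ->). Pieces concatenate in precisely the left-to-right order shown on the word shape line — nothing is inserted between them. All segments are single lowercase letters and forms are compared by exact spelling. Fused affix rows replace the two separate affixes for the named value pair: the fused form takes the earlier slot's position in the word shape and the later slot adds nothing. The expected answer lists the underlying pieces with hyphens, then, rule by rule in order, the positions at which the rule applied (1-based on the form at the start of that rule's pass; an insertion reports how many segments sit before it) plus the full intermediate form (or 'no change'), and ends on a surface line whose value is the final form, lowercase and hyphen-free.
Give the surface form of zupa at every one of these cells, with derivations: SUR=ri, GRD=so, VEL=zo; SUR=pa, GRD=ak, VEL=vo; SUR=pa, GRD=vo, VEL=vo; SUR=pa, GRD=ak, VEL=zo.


cell SUR=ri, GRD=so, VEL=zo:
underlying: zupa-ik-pe-ib
1. e, i -> 0 / V _: fires at position(s) 5, 9: zupakpeb
2. f -> v, k -> g, p -> b, t -> d / V _ V: fires at position(s) 3: zubakpeb
surface: zubakpeb

cell SUR=pa, GRD=ak, VEL=vo:
underlying: zupa-an-ps-sa
1. e, i -> 0 / V _: no change
2. f -> v, k -> g, p -> b, t -> d / V _ V: fires at position(s) 3: zubaanpssa
surface: zubaanpssa

cell SUR=pa, GRD=vo, VEL=vo:
underlying: zupa-an-lit
1. e, i -> 0 / V _: no change
2. f -> v, k -> g, p -> b, t -> d / V _ V: fires at position(s) 3: zubaanlit
surface: zubaanlit

cell SUR=pa, GRD=ak, VEL=zo:
underlying: zupa-ik-ps-sa
1. e, i -> 0 / V _: fires at position(s) 5: zupakpssa
2. f -> v, k -> g, p -> b, t -> d / V _ V: fires at position(s) 3: zubakpssa
surface: zubakpssa


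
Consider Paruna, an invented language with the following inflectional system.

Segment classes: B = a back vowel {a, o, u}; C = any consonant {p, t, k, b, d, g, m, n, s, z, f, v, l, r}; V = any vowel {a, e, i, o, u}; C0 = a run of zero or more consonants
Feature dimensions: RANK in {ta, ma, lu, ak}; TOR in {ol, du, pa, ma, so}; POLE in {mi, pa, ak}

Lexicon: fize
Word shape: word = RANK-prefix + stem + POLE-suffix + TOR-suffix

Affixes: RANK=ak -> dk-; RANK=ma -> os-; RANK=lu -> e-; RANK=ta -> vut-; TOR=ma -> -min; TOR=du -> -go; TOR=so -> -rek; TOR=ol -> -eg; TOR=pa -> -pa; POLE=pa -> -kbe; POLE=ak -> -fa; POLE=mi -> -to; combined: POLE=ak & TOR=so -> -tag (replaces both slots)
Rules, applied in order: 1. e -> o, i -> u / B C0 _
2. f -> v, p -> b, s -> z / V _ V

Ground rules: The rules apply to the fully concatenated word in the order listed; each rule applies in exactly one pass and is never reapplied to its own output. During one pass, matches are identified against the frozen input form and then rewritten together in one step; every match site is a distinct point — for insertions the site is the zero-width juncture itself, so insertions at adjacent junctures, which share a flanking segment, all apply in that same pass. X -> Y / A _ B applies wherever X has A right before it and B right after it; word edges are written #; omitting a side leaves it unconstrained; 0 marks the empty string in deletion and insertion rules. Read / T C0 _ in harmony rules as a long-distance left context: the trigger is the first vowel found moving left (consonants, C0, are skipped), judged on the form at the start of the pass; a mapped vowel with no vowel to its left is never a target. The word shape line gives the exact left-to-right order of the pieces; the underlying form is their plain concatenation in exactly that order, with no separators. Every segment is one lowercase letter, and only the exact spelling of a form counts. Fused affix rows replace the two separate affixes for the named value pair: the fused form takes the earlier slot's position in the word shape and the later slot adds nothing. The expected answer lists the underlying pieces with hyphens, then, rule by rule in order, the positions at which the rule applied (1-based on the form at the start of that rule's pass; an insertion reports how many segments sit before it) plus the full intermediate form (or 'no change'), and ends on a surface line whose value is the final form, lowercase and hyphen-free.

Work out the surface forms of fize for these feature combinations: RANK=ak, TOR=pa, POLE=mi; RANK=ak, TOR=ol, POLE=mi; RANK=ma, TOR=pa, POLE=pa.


cell RANK=ak, TOR=pa, POLE=mi:
underlying: dk-fize-to-pa
1. e -> o, i -> u / B C0 _: no change
2. f -> v, p -> b, s -> z / V _ V: fires at position(s) 9: dkfizetoba
surface: dkfizetoba

cell RANK=ak, TOR=ol, POLE=mi:
underlying: dk-fize-to-eg
1. e -> o, i -> u / B C0 _: fires at position(s) 9: dkfizetoog
2. f -> v, p -> b, s -> z / V _ V: no change
surface: dkfizetoog

cell RANK=ma, TOR=pa, POLE=pa:
underlying: os-fize-kbe-pa
1. e -> o, i -> u / B C0 _: fires at position(s) 4: osfuzekbepa
2. f -> v, p -> b, s -> z / V _ V: fires at position(s) 10: osfuzekbeba
surface: osfuzekbeba


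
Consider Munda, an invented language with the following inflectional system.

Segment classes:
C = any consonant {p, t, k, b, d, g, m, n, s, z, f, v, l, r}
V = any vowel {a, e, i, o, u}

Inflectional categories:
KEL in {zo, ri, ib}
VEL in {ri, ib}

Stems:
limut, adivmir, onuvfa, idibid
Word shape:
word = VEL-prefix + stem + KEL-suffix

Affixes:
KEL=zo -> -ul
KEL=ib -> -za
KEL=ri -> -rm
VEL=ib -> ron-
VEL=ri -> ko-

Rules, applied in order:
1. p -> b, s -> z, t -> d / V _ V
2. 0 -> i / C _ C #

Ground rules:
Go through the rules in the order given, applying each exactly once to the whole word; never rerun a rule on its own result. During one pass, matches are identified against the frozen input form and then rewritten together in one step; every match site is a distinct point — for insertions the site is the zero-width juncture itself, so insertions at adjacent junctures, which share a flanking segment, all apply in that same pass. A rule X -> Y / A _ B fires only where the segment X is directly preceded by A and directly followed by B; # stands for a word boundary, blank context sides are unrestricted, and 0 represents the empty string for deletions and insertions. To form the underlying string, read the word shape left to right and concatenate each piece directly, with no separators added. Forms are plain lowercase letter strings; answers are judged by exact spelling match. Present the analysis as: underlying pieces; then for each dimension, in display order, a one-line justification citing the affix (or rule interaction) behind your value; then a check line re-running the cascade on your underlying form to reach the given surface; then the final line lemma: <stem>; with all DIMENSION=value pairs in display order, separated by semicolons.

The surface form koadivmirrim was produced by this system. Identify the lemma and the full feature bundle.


underlying: ko-adivmir-rm
KEL=ri - signalled by the affix -rm
VEL=ri - signalled by the affix ko-
check: koadivmirrm -> koadivmirrm -> koadivmirrim
lemma: adivmir; KEL=ri; VEL=ri


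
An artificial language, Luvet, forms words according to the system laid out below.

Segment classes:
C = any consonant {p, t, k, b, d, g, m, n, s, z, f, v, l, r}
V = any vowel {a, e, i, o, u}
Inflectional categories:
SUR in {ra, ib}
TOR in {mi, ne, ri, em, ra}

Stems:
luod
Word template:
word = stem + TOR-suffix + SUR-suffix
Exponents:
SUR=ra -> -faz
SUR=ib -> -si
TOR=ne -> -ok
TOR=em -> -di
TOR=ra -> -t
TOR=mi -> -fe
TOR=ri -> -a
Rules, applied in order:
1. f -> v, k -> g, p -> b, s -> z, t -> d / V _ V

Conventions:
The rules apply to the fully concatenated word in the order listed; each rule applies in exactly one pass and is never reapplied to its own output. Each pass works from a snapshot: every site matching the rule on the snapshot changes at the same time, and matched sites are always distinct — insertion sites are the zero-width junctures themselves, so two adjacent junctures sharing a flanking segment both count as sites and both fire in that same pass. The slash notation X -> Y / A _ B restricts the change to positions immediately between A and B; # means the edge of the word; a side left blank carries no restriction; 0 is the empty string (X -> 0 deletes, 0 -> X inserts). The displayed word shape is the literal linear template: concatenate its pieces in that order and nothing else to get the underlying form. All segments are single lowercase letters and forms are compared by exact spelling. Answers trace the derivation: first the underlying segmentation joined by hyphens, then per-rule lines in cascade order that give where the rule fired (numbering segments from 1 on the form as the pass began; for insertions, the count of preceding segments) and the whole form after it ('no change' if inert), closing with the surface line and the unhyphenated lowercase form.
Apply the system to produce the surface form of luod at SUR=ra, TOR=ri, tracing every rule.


underlying: luod-a-faz
1. f -> v, k -> g, p -> b, s -> z, t -> d / V _ V: fires at position(s) 6: luodavaz
surface: luodavaz


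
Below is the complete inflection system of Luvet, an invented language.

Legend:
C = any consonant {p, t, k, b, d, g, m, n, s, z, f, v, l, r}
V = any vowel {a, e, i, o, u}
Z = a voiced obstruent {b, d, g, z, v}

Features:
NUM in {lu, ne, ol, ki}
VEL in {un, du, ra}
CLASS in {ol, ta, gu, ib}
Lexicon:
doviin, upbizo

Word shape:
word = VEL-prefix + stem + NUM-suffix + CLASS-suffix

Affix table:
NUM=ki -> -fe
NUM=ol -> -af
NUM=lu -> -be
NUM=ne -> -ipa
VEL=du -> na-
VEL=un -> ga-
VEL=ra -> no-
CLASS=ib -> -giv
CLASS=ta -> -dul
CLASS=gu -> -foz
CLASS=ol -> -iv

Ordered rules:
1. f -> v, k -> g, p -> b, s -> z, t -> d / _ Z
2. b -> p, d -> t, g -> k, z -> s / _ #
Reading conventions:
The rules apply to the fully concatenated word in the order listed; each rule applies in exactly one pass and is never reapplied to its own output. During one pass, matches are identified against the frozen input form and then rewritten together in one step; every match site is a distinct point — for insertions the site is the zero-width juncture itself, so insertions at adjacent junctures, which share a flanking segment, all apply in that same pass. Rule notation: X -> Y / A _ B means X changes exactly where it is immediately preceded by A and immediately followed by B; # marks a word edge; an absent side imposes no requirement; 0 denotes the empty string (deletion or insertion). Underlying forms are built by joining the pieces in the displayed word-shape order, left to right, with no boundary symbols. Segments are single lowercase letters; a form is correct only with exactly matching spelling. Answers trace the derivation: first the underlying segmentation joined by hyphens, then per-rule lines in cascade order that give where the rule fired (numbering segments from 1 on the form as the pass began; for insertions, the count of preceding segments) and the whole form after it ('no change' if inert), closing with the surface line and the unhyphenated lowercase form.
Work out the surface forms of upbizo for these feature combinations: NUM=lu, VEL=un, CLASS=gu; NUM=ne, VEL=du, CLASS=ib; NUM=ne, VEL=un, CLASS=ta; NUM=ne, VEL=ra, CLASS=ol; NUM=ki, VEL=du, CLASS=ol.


cell NUM=lu, VEL=un, CLASS=gu:
underlying: ga-upbizo-be-foz
1. f -> v, k -> g, p -> b, s -> z, t -> d / _ Z: fires at position(s) 4: gaubbizobefoz
2. b -> p, d -> t, g -> k, z -> s / _ #: fires at position(s) 13: gaubbizobefos
surface: gaubbizobefos

cell NUM=ne, VEL=du, CLASS=ib:
underlying: na-upbizo-ipa-giv
1. f -> v, k -> g, p -> b, s -> z, t -> d / _ Z: fires at position(s) 4: naubbizoipagiv
2. b -> p, d -> t, g -> k, z -> s / _ #: no change
surface: naubbizoipagiv

cell NUM=ne, VEL=un, CLASS=ta:
underlying: ga-upbizo-ipa-dul
1. f -> v, k -> g, p -> b, s -> z, t -> d / _ Z: fires at position(s) 4: gaubbizoipadul
2. b -> p, d -> t, g -> k, z -> s / _ #: no change
surface: gaubbizoipadul

cell NUM=ne, VEL=ra, CLASS=ol:
underlying: no-upbizo-ipa-iv
1. f -> v, k -> g, p -> b, s -> z, t -> d / _ Z: fires at position(s) 4: noubbizoipaiv
2. b -> p, d -> t, g -> k, z -> s / _ #: no change
surface: noubbizoipaiv

cell NUM=ki, VEL=du, CLASS=ol:
underlying: na-upbizo-fe-iv
1. f -> v, k -> g, p -> b, s -> z, t -> d / _ Z: fires at position(s) 4: naubbizofeiv
2. b -> p, d -> t, g -> k, z -> s / _ #: no change
surface: naubbizofeiv


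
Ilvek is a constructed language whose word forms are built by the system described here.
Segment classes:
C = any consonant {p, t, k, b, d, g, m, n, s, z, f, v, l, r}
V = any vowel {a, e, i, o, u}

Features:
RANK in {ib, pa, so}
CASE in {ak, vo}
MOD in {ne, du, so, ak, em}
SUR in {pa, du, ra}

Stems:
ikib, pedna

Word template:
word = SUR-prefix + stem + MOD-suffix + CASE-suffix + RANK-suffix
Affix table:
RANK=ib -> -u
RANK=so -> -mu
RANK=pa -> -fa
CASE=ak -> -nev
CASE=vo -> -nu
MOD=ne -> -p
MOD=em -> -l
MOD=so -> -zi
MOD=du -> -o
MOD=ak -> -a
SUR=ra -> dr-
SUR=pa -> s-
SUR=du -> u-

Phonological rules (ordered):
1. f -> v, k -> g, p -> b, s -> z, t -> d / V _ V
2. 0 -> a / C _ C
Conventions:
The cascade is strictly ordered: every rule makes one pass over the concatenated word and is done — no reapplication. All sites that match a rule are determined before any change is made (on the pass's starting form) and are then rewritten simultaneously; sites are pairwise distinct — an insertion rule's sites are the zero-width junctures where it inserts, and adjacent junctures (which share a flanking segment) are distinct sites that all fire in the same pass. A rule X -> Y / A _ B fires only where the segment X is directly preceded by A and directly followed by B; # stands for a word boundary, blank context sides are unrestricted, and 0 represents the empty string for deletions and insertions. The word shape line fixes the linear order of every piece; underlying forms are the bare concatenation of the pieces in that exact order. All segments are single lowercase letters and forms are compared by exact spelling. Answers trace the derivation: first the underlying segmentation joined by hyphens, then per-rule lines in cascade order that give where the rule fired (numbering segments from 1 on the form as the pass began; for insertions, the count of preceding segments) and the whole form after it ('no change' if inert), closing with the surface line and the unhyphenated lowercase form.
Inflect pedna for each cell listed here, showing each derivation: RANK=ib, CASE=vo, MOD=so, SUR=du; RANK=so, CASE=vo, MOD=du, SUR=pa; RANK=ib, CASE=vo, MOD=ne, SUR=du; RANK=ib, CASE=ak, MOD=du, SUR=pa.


cell RANK=ib, CASE=vo, MOD=so, SUR=du:
underlying: u-pedna-zi-nu-u
1. f -> v, k -> g, p -> b, s -> z, t -> d / V _ V: fires at position(s) 2: ubednazinuu
2. 0 -> a / C _ C: inserts after position(s) 4: ubedanazinuu
surface: ubedanazinuu

cell RANK=so, CASE=vo, MOD=du, SUR=pa:
underlying: s-pedna-o-nu-mu
1. f -> v, k -> g, p -> b, s -> z, t -> d / V _ V: no change
2. 0 -> a / C _ C: inserts after position(s) 1, 4: sapedanaonumu
surface: sapedanaonumu

cell RANK=ib, CASE=vo, MOD=ne, SUR=du:
underlying: u-pedna-p-nu-u
1. f -> v, k -> g, p -> b, s -> z, t -> d / V _ V: fires at position(s) 2: ubednapnuu
2. 0 -> a / C _ C: inserts after position(s) 4, 7: ubedanapanuu
surface: ubedanapanuu

cell RANK=ib, CASE=ak, MOD=du, SUR=pa:
underlying: s-pedna-o-nev-u
1. f -> v, k -> g, p -> b, s -> z, t -> d / V _ V: no change
2. 0 -> a / C _ C: inserts after position(s) 1, 4: sapedanaonevu
surface: sapedanaonevu


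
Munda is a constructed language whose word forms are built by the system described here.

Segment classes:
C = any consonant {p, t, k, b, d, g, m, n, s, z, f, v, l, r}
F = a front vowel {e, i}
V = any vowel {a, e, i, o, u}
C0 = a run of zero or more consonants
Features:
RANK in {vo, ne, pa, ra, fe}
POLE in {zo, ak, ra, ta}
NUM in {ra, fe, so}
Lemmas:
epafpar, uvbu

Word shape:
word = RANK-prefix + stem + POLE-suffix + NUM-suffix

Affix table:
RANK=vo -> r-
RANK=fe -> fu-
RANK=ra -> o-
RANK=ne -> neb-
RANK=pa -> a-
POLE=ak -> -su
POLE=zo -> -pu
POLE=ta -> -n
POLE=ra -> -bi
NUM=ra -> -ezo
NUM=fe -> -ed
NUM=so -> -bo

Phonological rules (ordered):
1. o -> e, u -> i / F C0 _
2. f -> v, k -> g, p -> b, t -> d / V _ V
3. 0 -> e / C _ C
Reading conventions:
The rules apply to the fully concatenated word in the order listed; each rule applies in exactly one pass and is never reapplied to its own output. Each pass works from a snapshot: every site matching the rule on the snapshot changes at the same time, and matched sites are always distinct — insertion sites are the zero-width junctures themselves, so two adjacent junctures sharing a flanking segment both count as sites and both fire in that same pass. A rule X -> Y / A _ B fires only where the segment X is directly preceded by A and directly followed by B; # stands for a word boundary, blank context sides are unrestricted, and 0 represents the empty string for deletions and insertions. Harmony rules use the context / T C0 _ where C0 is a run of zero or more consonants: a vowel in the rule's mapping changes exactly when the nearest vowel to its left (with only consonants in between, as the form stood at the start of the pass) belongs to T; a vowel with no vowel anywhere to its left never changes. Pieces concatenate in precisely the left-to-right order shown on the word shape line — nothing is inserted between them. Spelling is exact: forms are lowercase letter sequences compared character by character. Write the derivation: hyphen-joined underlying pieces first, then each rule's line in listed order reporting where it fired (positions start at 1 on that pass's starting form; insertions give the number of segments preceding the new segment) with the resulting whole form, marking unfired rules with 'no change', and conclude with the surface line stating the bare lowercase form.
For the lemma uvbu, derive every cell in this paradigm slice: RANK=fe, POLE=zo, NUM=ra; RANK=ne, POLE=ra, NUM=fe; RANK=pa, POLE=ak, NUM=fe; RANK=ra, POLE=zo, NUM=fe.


cell RANK=fe, POLE=zo, NUM=ra:
underlying: fu-uvbu-pu-ezo
1. o -> e, u -> i / F C0 _: fires at position(s) 11: fuuvbupueze
2. f -> v, k -> g, p -> b, t -> d / V _ V: fires at position(s) 7: fuuvbubueze
3. 0 -> e / C _ C: inserts after position(s) 4: fuuvebubueze
surface: fuuvebubueze

cell RANK=ne, POLE=ra, NUM=fe:
underlying: neb-uvbu-bi-ed
1. o -> e, u -> i / F C0 _: fires at position(s) 4: nebivbubied
2. f -> v, k -> g, p -> b, t -> d / V _ V: no change
3. 0 -> e / C _ C: inserts after position(s) 5: nebivebubied
surface: nebivebubied

cell RANK=pa, POLE=ak, NUM=fe:
underlying: a-uvbu-su-ed
1. o -> e, u -> i / F C0 _: no change
2. f -> v, k -> g, p -> b, t -> d / V _ V: no change
3. 0 -> e / C _ C: inserts after position(s) 3: auvebusued
surface: auvebusued

cell RANK=ra, POLE=zo, NUM=fe:
underlying: o-uvbu-pu-ed
1. o -> e, u -> i / F C0 _: no change
2. f -> v, k -> g, p -> b, t -> d / V _ V: fires at position(s) 6: ouvbubued
3. 0 -> e / C _ C: inserts after position(s) 3: ouvebubued
surface: ouvebubued


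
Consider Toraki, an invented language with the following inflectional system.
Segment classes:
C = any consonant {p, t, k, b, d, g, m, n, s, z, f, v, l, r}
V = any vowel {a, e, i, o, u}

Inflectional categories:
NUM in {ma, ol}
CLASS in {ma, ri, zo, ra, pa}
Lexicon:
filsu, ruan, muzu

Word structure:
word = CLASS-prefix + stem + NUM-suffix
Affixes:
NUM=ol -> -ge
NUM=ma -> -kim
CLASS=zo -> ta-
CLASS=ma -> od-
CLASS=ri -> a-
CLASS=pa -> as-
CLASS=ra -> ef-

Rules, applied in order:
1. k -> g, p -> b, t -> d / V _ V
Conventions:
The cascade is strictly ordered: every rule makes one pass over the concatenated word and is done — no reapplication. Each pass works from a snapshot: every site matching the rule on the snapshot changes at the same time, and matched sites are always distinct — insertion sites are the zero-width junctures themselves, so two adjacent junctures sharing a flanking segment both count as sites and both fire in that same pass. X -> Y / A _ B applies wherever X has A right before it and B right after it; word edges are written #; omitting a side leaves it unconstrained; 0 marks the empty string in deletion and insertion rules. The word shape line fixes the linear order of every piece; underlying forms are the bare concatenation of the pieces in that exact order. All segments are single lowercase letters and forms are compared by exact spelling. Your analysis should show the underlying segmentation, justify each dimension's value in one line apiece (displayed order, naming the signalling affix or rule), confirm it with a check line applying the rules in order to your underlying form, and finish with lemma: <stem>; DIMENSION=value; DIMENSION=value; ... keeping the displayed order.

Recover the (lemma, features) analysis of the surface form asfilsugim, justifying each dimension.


underlying: as-filsu-kim
NUM=ma - signalled by the affix -kim
CLASS=pa - signalled by the affix as-
check: asfilsukim -> asfilsugim
lemma: filsu; NUM=ma; CLASS=pa
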